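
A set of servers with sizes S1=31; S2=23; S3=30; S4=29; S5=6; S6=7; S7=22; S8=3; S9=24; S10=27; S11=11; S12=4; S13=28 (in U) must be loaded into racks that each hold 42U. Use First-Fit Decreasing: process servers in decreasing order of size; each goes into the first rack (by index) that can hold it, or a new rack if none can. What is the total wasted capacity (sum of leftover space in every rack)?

Sorted descending: 31, 30, 29, 28, 27, 24, 23, 22, 11, 7, 6, 4, 3.
Put 31U in rack 1; 11U remain.
Put 30U in rack 2; 12U remain.
Put 29U in rack 3; 13U remain.
Put 28U in rack 4; 14U remain.
Put 27U in rack 5; 15U remain.
Put 24U in rack 6; 18U remain.
Put 23U in rack 7; 19U remain.
Put 22U in rack 8; 20U remain.
Put 11U in rack 1; 0U remain.
Put 7U in rack 2; 5U remain.
Put 6U in rack 3; 7U remain.
Put 4U in rack 2; 1U remain.
Put 3U in rack 3; 4U remain.
8 racks × 42U = 336U; used 245U; unused 91U.

91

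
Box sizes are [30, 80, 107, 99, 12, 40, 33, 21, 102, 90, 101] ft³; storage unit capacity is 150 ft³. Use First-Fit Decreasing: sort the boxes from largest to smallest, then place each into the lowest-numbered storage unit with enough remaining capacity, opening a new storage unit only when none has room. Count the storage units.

Sorted descending: 107, 102, 101, 99, 90, 80, 40, 33, 30, 21, 12.
107 ft³ → storage unit 1 (remaining 43 ft³)
102 ft³ → storage unit 2 (remaining 48 ft³)
101 ft³ → storage unit 3 (remaining 49 ft³)
99 ft³ → storage unit 4 (remaining 51 ft³)
90 ft³ → storage unit 5 (remaining 60 ft³)
80 ft³ → storage unit 6 (remaining 70 ft³)
40 ft³ → storage unit 1 (remaining 3 ft³)
33 ft³ → storage unit 2 (remaining 15 ft³)
30 ft³ → storage unit 3 (remaining 19 ft³)
21 ft³ → storage unit 4 (remaining 30 ft³)
12 ft³ → storage unit 2 (remaining 3 ft³)
Final storage units: [107,40] [102,33,12] [101,30] [99,21] [90] [80].

6 storage units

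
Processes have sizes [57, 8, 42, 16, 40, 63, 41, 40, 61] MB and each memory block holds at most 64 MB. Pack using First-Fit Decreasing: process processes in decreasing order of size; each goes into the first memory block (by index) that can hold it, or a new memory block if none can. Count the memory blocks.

7

Sorted descending: 63, 61, 57, 42, 41, 40, 40, 16, 8.
63 MB → memory block 1 (remaining 1 MB)
61 MB → memory block 2 (remaining 3 MB)
57 MB → memory block 3 (remaining 7 MB)
42 MB → memory block 4 (remaining 22 MB)
41 MB → memory block 5 (remaining 23 MB)
40 MB → memory block 6 (remaining 24 MB)
40 MB → memory block 7 (remaining 24 MB)
16 MB → memory block 4 (remaining 6 MB)
8 MB → memory block 5 (remaining 15 MB)
Final memory blocks: [63] [61] [57] [42,16] [41,8] [40] [40].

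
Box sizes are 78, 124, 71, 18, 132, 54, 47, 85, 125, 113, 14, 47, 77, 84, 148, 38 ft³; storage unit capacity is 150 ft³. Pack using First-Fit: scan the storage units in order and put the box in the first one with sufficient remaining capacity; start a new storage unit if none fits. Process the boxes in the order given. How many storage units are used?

78 ft³ → storage unit 1 (remaining 72 ft³)
124 ft³ → storage unit 2 (remaining 26 ft³)
71 ft³ → storage unit 1 (remaining 1 ft³)
18 ft³ → storage unit 2 (remaining 8 ft³)
132 ft³ → storage unit 3 (remaining 18 ft³)
54 ft³ → storage unit 4 (remaining 96 ft³)
47 ft³ → storage unit 4 (remaining 49 ft³)
85 ft³ → storage unit 5 (remaining 65 ft³)
125 ft³ → storage unit 6 (remaining 25 ft³)
113 ft³ → storage unit 7 (remaining 37 ft³)
14 ft³ → storage unit 3 (remaining 4 ft³)
47 ft³ → storage unit 4 (remaining 2 ft³)
77 ft³ → storage unit 8 (remaining 73 ft³)
84 ft³ → storage unit 9 (remaining 66 ft³)
148 ft³ → storage unit 10 (remaining 2 ft³)
38 ft³ → storage unit 5 (remaining 27 ft³)
Final storage units: [78,71] [124,18] [132,14] [54,47,47] [85,38] [125] [113] [77] [84] [148].

10 storage units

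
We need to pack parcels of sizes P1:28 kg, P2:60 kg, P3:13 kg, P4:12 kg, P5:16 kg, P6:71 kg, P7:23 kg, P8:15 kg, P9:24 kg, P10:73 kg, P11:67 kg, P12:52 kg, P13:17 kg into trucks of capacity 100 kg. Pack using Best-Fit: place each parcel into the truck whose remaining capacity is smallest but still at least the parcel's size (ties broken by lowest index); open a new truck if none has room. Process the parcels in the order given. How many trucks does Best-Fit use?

truck 1: place P1 (28 kg), 72 kg left
truck 1: place P2 (60 kg), 12 kg left
truck 2: place P3 (13 kg), 87 kg left
truck 1: place P4 (12 kg), 0 kg left
truck 2: place P5 (16 kg), 71 kg left
truck 2: place P6 (71 kg), 0 kg left
truck 3: place P7 (23 kg), 77 kg left
truck 3: place P8 (15 kg), 62 kg left
truck 3: place P9 (24 kg), 38 kg left
truck 4: place P10 (73 kg), 27 kg left
truck 5: place P11 (67 kg), 33 kg left
truck 6: place P12 (52 kg), 48 kg left
truck 4: place P13 (17 kg), 10 kg left

6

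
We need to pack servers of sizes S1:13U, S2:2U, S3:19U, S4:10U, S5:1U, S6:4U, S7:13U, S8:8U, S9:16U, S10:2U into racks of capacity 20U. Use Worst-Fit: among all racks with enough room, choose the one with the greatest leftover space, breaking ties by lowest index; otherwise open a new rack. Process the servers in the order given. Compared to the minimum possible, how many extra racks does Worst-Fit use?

Worst-Fit: [13,2] [19] [10,1,4] [13] [8,2] [16] → 6 racks.
Total size 88U; any packing needs at least ⌈88/20⌉ = 5 racks.
An optimal packing achieves that bound: [19,1] [16,4] [13,2,2] [13] [10,8] → 5 racks.
Excess: 6 − 5 = 1.

1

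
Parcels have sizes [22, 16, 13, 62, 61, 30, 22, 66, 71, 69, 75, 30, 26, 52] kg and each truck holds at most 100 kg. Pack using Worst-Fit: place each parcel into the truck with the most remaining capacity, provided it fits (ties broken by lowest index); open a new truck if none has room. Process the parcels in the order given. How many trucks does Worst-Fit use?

8 trucks

22 kg → truck 1 (remaining 78 kg)
16 kg → truck 1 (remaining 62 kg)
13 kg → truck 1 (remaining 49 kg)
62 kg → truck 2 (remaining 38 kg)
61 kg → truck 3 (remaining 39 kg)
30 kg → truck 1 (remaining 19 kg)
22 kg → truck 3 (remaining 17 kg)
66 kg → truck 4 (remaining 34 kg)
71 kg → truck 5 (remaining 29 kg)
69 kg → truck 6 (remaining 31 kg)
75 kg → truck 7 (remaining 25 kg)
30 kg → truck 2 (remaining 8 kg)
26 kg → truck 4 (remaining 8 kg)
52 kg → truck 8 (remaining 48 kg)
Final trucks: [22,16,13,30] [62,30] [61,22] [66,26] [71] [69] [75] [52].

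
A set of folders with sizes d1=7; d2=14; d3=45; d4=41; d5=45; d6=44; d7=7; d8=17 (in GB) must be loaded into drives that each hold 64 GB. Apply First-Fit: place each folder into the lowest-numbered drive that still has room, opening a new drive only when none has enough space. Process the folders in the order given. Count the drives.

4 drives

Put d1 (7 GB) in drive 1; 57 GB remain.
Put d2 (14 GB) in drive 1; 43 GB remain.
Put d3 (45 GB) in drive 2; 19 GB remain.
Put d4 (41 GB) in drive 1; 2 GB remain.
Put d5 (45 GB) in drive 3; 19 GB remain.
Put d6 (44 GB) in drive 4; 20 GB remain.
Put d7 (7 GB) in drive 2; 12 GB remain.
Put d8 (17 GB) in drive 3; 2 GB remain.
Final drives: [7,14,41] [45,7] [45,17] [44].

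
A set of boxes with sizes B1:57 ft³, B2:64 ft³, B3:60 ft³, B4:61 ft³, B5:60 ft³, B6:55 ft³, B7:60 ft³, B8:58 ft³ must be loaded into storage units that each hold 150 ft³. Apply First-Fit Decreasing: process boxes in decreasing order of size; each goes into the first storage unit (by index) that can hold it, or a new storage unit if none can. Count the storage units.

Sorted descending: 64, 61, 60, 60, 60, 58, 57, 55.
storage unit 1: place 64 ft³, 86 ft³ left
storage unit 1: place 61 ft³, 25 ft³ left
storage unit 2: place 60 ft³, 90 ft³ left
storage unit 2: place 60 ft³, 30 ft³ left
storage unit 3: place 60 ft³, 90 ft³ left
storage unit 3: place 58 ft³, 32 ft³ left
storage unit 4: place 57 ft³, 93 ft³ left
storage unit 4: place 55 ft³, 38 ft³ left
Final storage units: [64,61] [60,60] [60,58] [57,55].

4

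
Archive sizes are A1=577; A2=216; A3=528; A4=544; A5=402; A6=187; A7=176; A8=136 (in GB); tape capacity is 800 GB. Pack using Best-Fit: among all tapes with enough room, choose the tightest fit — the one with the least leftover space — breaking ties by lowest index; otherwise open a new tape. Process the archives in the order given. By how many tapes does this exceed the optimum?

0

Best-Fit: [577,216] [528,176] [544,187] [402,136] → 4 tapes.
Total size 2766 GB; any packing needs at least ⌈2766/800⌉ = 4 tapes.
So 4 is already optimal.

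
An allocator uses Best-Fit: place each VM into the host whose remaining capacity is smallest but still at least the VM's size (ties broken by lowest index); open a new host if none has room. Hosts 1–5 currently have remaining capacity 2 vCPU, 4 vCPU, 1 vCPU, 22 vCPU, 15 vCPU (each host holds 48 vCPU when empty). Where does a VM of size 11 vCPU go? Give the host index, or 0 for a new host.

5

Hosts with room: host 4 (22 vCPU), host 5 (15 vCPU).
Tightest fit is host 5 with 15 vCPU free.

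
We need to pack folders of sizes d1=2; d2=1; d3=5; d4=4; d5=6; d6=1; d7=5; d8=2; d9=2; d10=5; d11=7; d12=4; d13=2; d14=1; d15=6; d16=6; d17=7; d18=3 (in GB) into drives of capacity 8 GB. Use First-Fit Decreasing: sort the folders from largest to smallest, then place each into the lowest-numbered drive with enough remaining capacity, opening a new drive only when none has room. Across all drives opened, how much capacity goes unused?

3

Sorted descending: 7, 7, 6, 6, 6, 5, 5, 5, 4, 4, 3, 2, 2, 2, 2, 1, 1, 1.
Put 7 GB in drive 1; 1 GB remain.
Put 7 GB in drive 2; 1 GB remain.
Put 6 GB in drive 3; 2 GB remain.
Put 6 GB in drive 4; 2 GB remain.
Put 6 GB in drive 5; 2 GB remain.
Put 5 GB in drive 6; 3 GB remain.
Put 5 GB in drive 7; 3 GB remain.
Put 5 GB in drive 8; 3 GB remain.
Put 4 GB in drive 9; 4 GB remain.
Put 4 GB in drive 9; 0 GB remain.
Put 3 GB in drive 6; 0 GB remain.
Put 2 GB in drive 3; 0 GB remain.
Put 2 GB in drive 4; 0 GB remain.
Put 2 GB in drive 5; 0 GB remain.
Put 2 GB in drive 7; 1 GB remain.
Put 1 GB in drive 1; 0 GB remain.
Put 1 GB in drive 2; 0 GB remain.
Put 1 GB in drive 7; 0 GB remain.
9 drives × 8 GB = 72 GB; used 69 GB; unused 3 GB.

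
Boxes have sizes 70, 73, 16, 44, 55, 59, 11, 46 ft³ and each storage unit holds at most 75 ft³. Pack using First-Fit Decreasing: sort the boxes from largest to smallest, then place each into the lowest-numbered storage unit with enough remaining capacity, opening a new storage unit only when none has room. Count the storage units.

6

Sorted descending: 73, 70, 59, 55, 46, 44, 16, 11.
storage unit 1: place 73 ft³, 2 ft³ left
storage unit 2: place 70 ft³, 5 ft³ left
storage unit 3: place 59 ft³, 16 ft³ left
storage unit 4: place 55 ft³, 20 ft³ left
storage unit 5: place 46 ft³, 29 ft³ left
storage unit 6: place 44 ft³, 31 ft³ left
storage unit 3: place 16 ft³, 0 ft³ left
storage unit 4: place 11 ft³, 9 ft³ left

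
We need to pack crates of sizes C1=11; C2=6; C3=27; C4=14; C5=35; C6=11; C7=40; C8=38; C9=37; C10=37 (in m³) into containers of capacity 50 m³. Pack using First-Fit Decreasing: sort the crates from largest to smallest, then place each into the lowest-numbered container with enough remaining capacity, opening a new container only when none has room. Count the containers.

6 containers

Sorted descending: 40, 38, 37, 37, 35, 27, 14, 11, 11, 6.
container 1: place 40 m³, 10 m³ left
container 2: place 38 m³, 12 m³ left
container 3: place 37 m³, 13 m³ left
container 4: place 37 m³, 13 m³ left
container 5: place 35 m³, 15 m³ left
container 6: place 27 m³, 23 m³ left
container 5: place 14 m³, 1 m³ left
container 2: place 11 m³, 1 m³ left
container 3: place 11 m³, 2 m³ left
container 1: place 6 m³, 4 m³ left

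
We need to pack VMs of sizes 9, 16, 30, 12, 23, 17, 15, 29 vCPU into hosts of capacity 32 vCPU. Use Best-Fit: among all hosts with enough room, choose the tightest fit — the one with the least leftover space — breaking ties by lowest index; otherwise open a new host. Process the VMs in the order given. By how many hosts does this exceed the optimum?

Best-Fit: [9,16] [30] [12,17] [23] [15] [29] → 6 hosts.
Total size 151 vCPU; any packing needs at least ⌈151/32⌉ = 5 hosts.
An optimal packing achieves that bound: [30] [29] [23,9] [17,15] [16,12] → 5 hosts.
Excess: 6 − 5 = 1.

1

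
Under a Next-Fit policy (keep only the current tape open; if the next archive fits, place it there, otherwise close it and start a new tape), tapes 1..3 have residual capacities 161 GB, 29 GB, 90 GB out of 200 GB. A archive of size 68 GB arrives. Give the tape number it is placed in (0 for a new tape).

Next-Fit only looks at tape 3, which has 90 GB free.
68 GB fits there.

3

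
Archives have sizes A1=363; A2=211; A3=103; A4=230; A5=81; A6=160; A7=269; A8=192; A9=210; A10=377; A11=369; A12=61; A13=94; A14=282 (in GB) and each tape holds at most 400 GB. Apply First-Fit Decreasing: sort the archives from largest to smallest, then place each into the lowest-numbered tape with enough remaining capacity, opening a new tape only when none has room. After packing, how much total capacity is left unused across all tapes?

Sorted descending: 377, 369, 363, 282, 269, 230, 211, 210, 192, 160, 103, 94, 81, 61.
tape 1: place 377 GB, 23 GB left
tape 2: place 369 GB, 31 GB left
tape 3: place 363 GB, 37 GB left
tape 4: place 282 GB, 118 GB left
tape 5: place 269 GB, 131 GB left
tape 6: place 230 GB, 170 GB left
tape 7: place 211 GB, 189 GB left
tape 8: place 210 GB, 190 GB left
tape 9: place 192 GB, 208 GB left
tape 6: place 160 GB, 10 GB left
tape 4: place 103 GB, 15 GB left
tape 5: place 94 GB, 37 GB left
tape 7: place 81 GB, 108 GB left
tape 7: place 61 GB, 47 GB left
9 tapes × 400 GB = 3600 GB; used 3002 GB; unused 598 GB.

598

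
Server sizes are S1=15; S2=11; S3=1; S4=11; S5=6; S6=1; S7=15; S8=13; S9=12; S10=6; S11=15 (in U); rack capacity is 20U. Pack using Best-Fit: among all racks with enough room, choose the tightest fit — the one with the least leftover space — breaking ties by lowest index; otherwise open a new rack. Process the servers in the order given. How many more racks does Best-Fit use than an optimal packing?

Best-Fit: [15,1] [11,6,1] [11] [15] [13,6] [12] [15] → 7 racks.
7 servers exceed 10U (half the capacity), and no two of those can share a rack, so at least 7 racks are needed.
So 7 is already optimal.

0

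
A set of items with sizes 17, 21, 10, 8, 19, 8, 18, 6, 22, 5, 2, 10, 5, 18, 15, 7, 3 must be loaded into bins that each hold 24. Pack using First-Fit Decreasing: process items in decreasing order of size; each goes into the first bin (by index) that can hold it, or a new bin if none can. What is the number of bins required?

Sorted descending: 22, 21, 19, 18, 18, 17, 15, 10, 10, 8, 8, 7, 6, 5, 5, 3, 2.
bin 1: place 22, 2 left
bin 2: place 21, 3 left
bin 3: place 19, 5 left
bin 4: place 18, 6 left
bin 5: place 18, 6 left
bin 6: place 17, 7 left
bin 7: place 15, 9 left
bin 8: place 10, 14 left
bin 8: place 10, 4 left
bin 7: place 8, 1 left
bin 9: place 8, 16 left
bin 6: place 7, 0 left
bin 4: place 6, 0 left
bin 3: place 5, 0 left
bin 5: place 5, 1 left
bin 2: place 3, 0 left
bin 1: place 2, 0 left

9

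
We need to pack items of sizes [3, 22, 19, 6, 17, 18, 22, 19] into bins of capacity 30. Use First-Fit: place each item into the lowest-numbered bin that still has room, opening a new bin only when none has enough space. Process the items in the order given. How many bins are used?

Put 3 in bin 1; 27 remain.
Put 22 in bin 1; 5 remain.
Put 19 in bin 2; 11 remain.
Put 6 in bin 2; 5 remain.
Put 17 in bin 3; 13 remain.
Put 18 in bin 4; 12 remain.
Put 22 in bin 5; 8 remain.
Put 19 in bin 6; 11 remain.
Final bins: [3,22] [19,6] [17] [18] [22] [19].

6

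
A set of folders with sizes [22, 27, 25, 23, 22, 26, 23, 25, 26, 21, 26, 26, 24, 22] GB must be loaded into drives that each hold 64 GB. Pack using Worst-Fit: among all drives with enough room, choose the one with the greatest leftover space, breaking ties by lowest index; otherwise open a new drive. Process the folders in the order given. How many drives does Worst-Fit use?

7

drive 1: place 22 GB, 42 GB left
drive 1: place 27 GB, 15 GB left
drive 2: place 25 GB, 39 GB left
drive 2: place 23 GB, 16 GB left
drive 3: place 22 GB, 42 GB left
drive 3: place 26 GB, 16 GB left
drive 4: place 23 GB, 41 GB left
drive 4: place 25 GB, 16 GB left
drive 5: place 26 GB, 38 GB left
drive 5: place 21 GB, 17 GB left
drive 6: place 26 GB, 38 GB left
drive 6: place 26 GB, 12 GB left
drive 7: place 24 GB, 40 GB left
drive 7: place 22 GB, 18 GB left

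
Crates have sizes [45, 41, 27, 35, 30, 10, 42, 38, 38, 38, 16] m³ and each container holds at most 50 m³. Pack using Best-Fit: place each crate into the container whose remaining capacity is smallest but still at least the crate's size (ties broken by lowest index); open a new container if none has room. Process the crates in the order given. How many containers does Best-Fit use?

9

45 m³ → container 1 (remaining 5 m³)
41 m³ → container 2 (remaining 9 m³)
27 m³ → container 3 (remaining 23 m³)
35 m³ → container 4 (remaining 15 m³)
30 m³ → container 5 (remaining 20 m³)
10 m³ → container 4 (remaining 5 m³)
42 m³ → container 6 (remaining 8 m³)
38 m³ → container 7 (remaining 12 m³)
38 m³ → container 8 (remaining 12 m³)
38 m³ → container 9 (remaining 12 m³)
16 m³ → container 5 (remaining 4 m³)
Final containers: [45] [41] [27] [35,10] [30,16] [42] [38] [38] [38].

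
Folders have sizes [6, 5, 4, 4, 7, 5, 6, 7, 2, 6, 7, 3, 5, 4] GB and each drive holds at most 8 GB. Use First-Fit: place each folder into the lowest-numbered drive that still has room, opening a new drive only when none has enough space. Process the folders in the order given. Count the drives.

11

Put 6 GB in drive 1; 2 GB remain.
Put 5 GB in drive 2; 3 GB remain.
Put 4 GB in drive 3; 4 GB remain.
Put 4 GB in drive 3; 0 GB remain.
Put 7 GB in drive 4; 1 GB remain.
Put 5 GB in drive 5; 3 GB remain.
Put 6 GB in drive 6; 2 GB remain.
Put 7 GB in drive 7; 1 GB remain.
Put 2 GB in drive 1; 0 GB remain.
Put 6 GB in drive 8; 2 GB remain.
Put 7 GB in drive 9; 1 GB remain.
Put 3 GB in drive 2; 0 GB remain.
Put 5 GB in drive 10; 3 GB remain.
Put 4 GB in drive 11; 4 GB remain.
Final drives: [6,2] [5,3] [4,4] [7] [5] [6] [7] [6] [7] [5] [4].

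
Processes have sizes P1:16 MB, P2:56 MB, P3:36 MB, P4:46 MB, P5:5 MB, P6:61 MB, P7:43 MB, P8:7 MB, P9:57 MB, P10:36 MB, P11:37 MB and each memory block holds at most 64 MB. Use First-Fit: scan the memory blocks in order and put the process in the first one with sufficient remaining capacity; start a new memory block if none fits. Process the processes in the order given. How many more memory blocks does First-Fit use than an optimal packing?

First-Fit: [16,36,5,7] [56] [46] [61] [43] [57] [36] [37] → 8 memory blocks.
8 processes exceed 32 MB (half the capacity), and no two of those can share a memory block, so at least 8 memory blocks are needed.
So 8 is already optimal.

0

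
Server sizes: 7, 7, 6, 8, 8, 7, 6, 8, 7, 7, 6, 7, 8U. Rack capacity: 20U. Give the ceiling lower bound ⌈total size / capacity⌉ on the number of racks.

Total size = 7 + 7 + 6 + 8 + 8 + 7 + 6 + 8 + 7 + 7 + 6 + 7 + 8 = 92U.
⌈92 / 20⌉ = 5.

5 racks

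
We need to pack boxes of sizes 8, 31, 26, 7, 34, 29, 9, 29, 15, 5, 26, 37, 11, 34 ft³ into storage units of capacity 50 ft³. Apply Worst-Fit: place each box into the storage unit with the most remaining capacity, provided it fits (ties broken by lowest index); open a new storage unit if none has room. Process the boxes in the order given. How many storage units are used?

8 ft³ → storage unit 1 (remaining 42 ft³)
31 ft³ → storage unit 1 (remaining 11 ft³)
26 ft³ → storage unit 2 (remaining 24 ft³)
7 ft³ → storage unit 2 (remaining 17 ft³)
34 ft³ → storage unit 3 (remaining 16 ft³)
29 ft³ → storage unit 4 (remaining 21 ft³)
9 ft³ → storage unit 4 (remaining 12 ft³)
29 ft³ → storage unit 5 (remaining 21 ft³)
15 ft³ → storage unit 5 (remaining 6 ft³)
5 ft³ → storage unit 2 (remaining 12 ft³)
26 ft³ → storage unit 6 (remaining 24 ft³)
37 ft³ → storage unit 7 (remaining 13 ft³)
11 ft³ → storage unit 6 (remaining 13 ft³)
34 ft³ → storage unit 8 (remaining 16 ft³)

8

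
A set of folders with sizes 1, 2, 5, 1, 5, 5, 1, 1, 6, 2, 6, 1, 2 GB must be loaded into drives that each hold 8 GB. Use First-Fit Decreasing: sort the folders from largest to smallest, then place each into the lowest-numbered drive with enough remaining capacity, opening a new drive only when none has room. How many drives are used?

5 drives

Sorted descending: 6, 6, 5, 5, 5, 2, 2, 2, 1, 1, 1, 1, 1.
6 GB → drive 1 (remaining 2 GB)
6 GB → drive 2 (remaining 2 GB)
5 GB → drive 3 (remaining 3 GB)
5 GB → drive 4 (remaining 3 GB)
5 GB → drive 5 (remaining 3 GB)
2 GB → drive 1 (remaining 0 GB)
2 GB → drive 2 (remaining 0 GB)
2 GB → drive 3 (remaining 1 GB)
1 GB → drive 3 (remaining 0 GB)
1 GB → drive 4 (remaining 2 GB)
1 GB → drive 4 (remaining 1 GB)
1 GB → drive 4 (remaining 0 GB)
1 GB → drive 5 (remaining 2 GB)
Final drives: [6,2] [6,2] [5,2,1] [5,1,1,1] [5,1].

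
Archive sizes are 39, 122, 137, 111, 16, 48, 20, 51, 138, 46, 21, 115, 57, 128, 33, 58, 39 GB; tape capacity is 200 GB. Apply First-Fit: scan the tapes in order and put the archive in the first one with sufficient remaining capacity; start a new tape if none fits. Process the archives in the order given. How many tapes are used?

39 GB → tape 1 (remaining 161 GB)
122 GB → tape 1 (remaining 39 GB)
137 GB → tape 2 (remaining 63 GB)
111 GB → tape 3 (remaining 89 GB)
16 GB → tape 1 (remaining 23 GB)
48 GB → tape 2 (remaining 15 GB)
20 GB → tape 1 (remaining 3 GB)
51 GB → tape 3 (remaining 38 GB)
138 GB → tape 4 (remaining 62 GB)
46 GB → tape 4 (remaining 16 GB)
21 GB → tape 3 (remaining 17 GB)
115 GB → tape 5 (remaining 85 GB)
57 GB → tape 5 (remaining 28 GB)
128 GB → tape 6 (remaining 72 GB)
33 GB → tape 6 (remaining 39 GB)
58 GB → tape 7 (remaining 142 GB)
39 GB → tape 6 (remaining 0 GB)
Final tapes: [39,122,16,20] [137,48] [111,51,21] [138,46] [115,57] [128,33,39] [58].

7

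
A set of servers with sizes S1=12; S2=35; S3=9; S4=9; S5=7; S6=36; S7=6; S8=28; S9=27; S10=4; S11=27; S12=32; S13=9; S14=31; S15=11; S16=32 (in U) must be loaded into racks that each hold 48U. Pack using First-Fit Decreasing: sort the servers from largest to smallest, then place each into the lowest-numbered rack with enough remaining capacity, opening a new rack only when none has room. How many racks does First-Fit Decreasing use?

Sorted descending: 36, 35, 32, 32, 31, 28, 27, 27, 12, 11, 9, 9, 9, 7, 6, 4.
36U → rack 1 (remaining 12U)
35U → rack 2 (remaining 13U)
32U → rack 3 (remaining 16U)
32U → rack 4 (remaining 16U)
31U → rack 5 (remaining 17U)
28U → rack 6 (remaining 20U)
27U → rack 7 (remaining 21U)
27U → rack 8 (remaining 21U)
12U → rack 1 (remaining 0U)
11U → rack 2 (remaining 2U)
9U → rack 3 (remaining 7U)
9U → rack 4 (remaining 7U)
9U → rack 5 (remaining 8U)
7U → rack 3 (remaining 0U)
6U → rack 4 (remaining 1U)
4U → rack 5 (remaining 4U)
Final racks: [36,12] [35,11] [32,9,7] [32,9,6] [31,9,4] [28] [27] [27].

8 racks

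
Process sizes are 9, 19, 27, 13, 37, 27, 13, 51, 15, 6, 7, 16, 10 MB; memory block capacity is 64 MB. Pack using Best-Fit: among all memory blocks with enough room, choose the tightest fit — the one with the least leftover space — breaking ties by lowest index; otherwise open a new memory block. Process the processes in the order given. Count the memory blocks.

5

Put 9 MB in memory block 1; 55 MB remain.
Put 19 MB in memory block 1; 36 MB remain.
Put 27 MB in memory block 1; 9 MB remain.
Put 13 MB in memory block 2; 51 MB remain.
Put 37 MB in memory block 2; 14 MB remain.
Put 27 MB in memory block 3; 37 MB remain.
Put 13 MB in memory block 2; 1 MB remain.
Put 51 MB in memory block 4; 13 MB remain.
Put 15 MB in memory block 3; 22 MB remain.
Put 6 MB in memory block 1; 3 MB remain.
Put 7 MB in memory block 4; 6 MB remain.
Put 16 MB in memory block 3; 6 MB remain.
Put 10 MB in memory block 5; 54 MB remain.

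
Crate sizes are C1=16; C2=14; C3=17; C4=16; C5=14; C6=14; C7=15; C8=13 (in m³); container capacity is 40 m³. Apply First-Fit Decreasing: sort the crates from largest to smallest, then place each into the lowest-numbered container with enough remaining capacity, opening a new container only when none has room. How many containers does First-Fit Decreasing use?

4

Sorted descending: 17, 16, 16, 15, 14, 14, 14, 13.
17 m³ → container 1 (remaining 23 m³)
16 m³ → container 1 (remaining 7 m³)
16 m³ → container 2 (remaining 24 m³)
15 m³ → container 2 (remaining 9 m³)
14 m³ → container 3 (remaining 26 m³)
14 m³ → container 3 (remaining 12 m³)
14 m³ → container 4 (remaining 26 m³)
13 m³ → container 4 (remaining 13 m³)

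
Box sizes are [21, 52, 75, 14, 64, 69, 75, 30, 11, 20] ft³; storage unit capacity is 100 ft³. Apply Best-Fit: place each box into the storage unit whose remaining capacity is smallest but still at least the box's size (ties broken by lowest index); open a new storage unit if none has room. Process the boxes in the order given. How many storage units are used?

5 storage units

21 ft³ → storage unit 1 (remaining 79 ft³)
52 ft³ → storage unit 1 (remaining 27 ft³)
75 ft³ → storage unit 2 (remaining 25 ft³)
14 ft³ → storage unit 2 (remaining 11 ft³)
64 ft³ → storage unit 3 (remaining 36 ft³)
69 ft³ → storage unit 4 (remaining 31 ft³)
75 ft³ → storage unit 5 (remaining 25 ft³)
30 ft³ → storage unit 4 (remaining 1 ft³)
11 ft³ → storage unit 2 (remaining 0 ft³)
20 ft³ → storage unit 5 (remaining 5 ft³)
Final storage units: [21,52] [75,14,11] [64] [69,30] [75,20].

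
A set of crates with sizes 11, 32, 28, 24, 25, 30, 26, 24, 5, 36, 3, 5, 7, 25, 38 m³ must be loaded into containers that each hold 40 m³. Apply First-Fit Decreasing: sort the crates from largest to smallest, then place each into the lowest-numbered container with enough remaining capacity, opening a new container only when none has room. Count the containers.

10

Sorted descending: 38, 36, 32, 30, 28, 26, 25, 25, 24, 24, 11, 7, 5, 5, 3.
Put 38 m³ in container 1; 2 m³ remain.
Put 36 m³ in container 2; 4 m³ remain.
Put 32 m³ in container 3; 8 m³ remain.
Put 30 m³ in container 4; 10 m³ remain.
Put 28 m³ in container 5; 12 m³ remain.
Put 26 m³ in container 6; 14 m³ remain.
Put 25 m³ in container 7; 15 m³ remain.
Put 25 m³ in container 8; 15 m³ remain.
Put 24 m³ in container 9; 16 m³ remain.
Put 24 m³ in container 10; 16 m³ remain.
Put 11 m³ in container 5; 1 m³ remain.
Put 7 m³ in container 3; 1 m³ remain.
Put 5 m³ in container 4; 5 m³ remain.
Put 5 m³ in container 4; 0 m³ remain.
Put 3 m³ in container 2; 1 m³ remain.
Final containers: [38] [36,3] [32,7] [30,5,5] [28,11] [26] [25] [25] [24] [24].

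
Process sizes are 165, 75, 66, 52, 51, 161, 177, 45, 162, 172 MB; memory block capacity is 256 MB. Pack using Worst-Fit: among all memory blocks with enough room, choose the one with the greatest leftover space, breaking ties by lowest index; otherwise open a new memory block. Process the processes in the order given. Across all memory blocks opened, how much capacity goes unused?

Put 165 MB in memory block 1; 91 MB remain.
Put 75 MB in memory block 1; 16 MB remain.
Put 66 MB in memory block 2; 190 MB remain.
Put 52 MB in memory block 2; 138 MB remain.
Put 51 MB in memory block 2; 87 MB remain.
Put 161 MB in memory block 3; 95 MB remain.
Put 177 MB in memory block 4; 79 MB remain.
Put 45 MB in memory block 3; 50 MB remain.
Put 162 MB in memory block 5; 94 MB remain.
Put 172 MB in memory block 6; 84 MB remain.
6 memory blocks × 256 MB = 1536 MB; used 1126 MB; unused 410 MB.

410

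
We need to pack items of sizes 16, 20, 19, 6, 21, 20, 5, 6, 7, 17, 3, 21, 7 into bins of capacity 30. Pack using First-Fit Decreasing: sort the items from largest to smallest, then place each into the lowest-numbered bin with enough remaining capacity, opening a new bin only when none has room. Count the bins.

7 bins

Sorted descending: 21, 21, 20, 20, 19, 17, 16, 7, 7, 6, 6, 5, 3.
21 → bin 1 (remaining 9)
21 → bin 2 (remaining 9)
20 → bin 3 (remaining 10)
20 → bin 4 (remaining 10)
19 → bin 5 (remaining 11)
17 → bin 6 (remaining 13)
16 → bin 7 (remaining 14)
7 → bin 1 (remaining 2)
7 → bin 2 (remaining 2)
6 → bin 3 (remaining 4)
6 → bin 4 (remaining 4)
5 → bin 5 (remaining 6)
3 → bin 3 (remaining 1)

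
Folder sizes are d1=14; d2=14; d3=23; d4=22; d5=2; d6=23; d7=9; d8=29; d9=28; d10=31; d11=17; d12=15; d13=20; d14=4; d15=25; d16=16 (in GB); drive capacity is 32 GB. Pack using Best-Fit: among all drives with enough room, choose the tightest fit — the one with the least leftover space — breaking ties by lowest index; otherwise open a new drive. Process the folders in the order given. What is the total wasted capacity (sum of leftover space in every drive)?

60

d1 (14 GB) → drive 1 (remaining 18 GB)
d2 (14 GB) → drive 1 (remaining 4 GB)
d3 (23 GB) → drive 2 (remaining 9 GB)
d4 (22 GB) → drive 3 (remaining 10 GB)
d5 (2 GB) → drive 1 (remaining 2 GB)
d6 (23 GB) → drive 4 (remaining 9 GB)
d7 (9 GB) → drive 2 (remaining 0 GB)
d8 (29 GB) → drive 5 (remaining 3 GB)
d9 (28 GB) → drive 6 (remaining 4 GB)
d10 (31 GB) → drive 7 (remaining 1 GB)
d11 (17 GB) → drive 8 (remaining 15 GB)
d12 (15 GB) → drive 8 (remaining 0 GB)
d13 (20 GB) → drive 9 (remaining 12 GB)
d14 (4 GB) → drive 6 (remaining 0 GB)
d15 (25 GB) → drive 10 (remaining 7 GB)
d16 (16 GB) → drive 11 (remaining 16 GB)
11 drives × 32 GB = 352 GB; used 292 GB; unused 60 GB.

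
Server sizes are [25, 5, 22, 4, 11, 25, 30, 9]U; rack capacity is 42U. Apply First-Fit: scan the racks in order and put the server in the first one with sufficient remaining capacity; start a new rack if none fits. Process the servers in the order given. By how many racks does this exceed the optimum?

First-Fit: [25,5,4] [22,11,9] [25] [30] → 4 racks.
Total size 131U; any packing needs at least ⌈131/42⌉ = 4 racks.
So 4 is already optimal.

0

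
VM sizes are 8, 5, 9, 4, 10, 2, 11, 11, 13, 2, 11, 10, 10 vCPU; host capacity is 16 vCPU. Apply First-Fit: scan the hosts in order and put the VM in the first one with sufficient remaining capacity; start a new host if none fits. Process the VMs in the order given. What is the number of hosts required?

9

8 vCPU → host 1 (remaining 8 vCPU)
5 vCPU → host 1 (remaining 3 vCPU)
9 vCPU → host 2 (remaining 7 vCPU)
4 vCPU → host 2 (remaining 3 vCPU)
10 vCPU → host 3 (remaining 6 vCPU)
2 vCPU → host 1 (remaining 1 vCPU)
11 vCPU → host 4 (remaining 5 vCPU)
11 vCPU → host 5 (remaining 5 vCPU)
13 vCPU → host 6 (remaining 3 vCPU)
2 vCPU → host 2 (remaining 1 vCPU)
11 vCPU → host 7 (remaining 5 vCPU)
10 vCPU → host 8 (remaining 6 vCPU)
10 vCPU → host 9 (remaining 6 vCPU)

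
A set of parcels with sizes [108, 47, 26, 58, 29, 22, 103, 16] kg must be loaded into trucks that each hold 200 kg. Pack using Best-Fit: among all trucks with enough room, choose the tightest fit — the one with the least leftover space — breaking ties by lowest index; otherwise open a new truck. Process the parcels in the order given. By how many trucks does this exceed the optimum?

0

Best-Fit: [108,47,26,16] [58,29,22] [103] → 3 trucks.
Total size 409 kg; any packing needs at least ⌈409/200⌉ = 3 trucks.
So 3 is already optimal.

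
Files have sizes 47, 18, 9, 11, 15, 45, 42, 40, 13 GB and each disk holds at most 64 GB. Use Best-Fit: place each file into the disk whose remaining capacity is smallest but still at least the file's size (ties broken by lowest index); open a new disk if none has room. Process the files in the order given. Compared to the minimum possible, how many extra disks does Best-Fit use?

1

Best-Fit: [47,9] [18,11,15] [45,13] [42] [40] → 5 disks.
Total size 240 GB; any packing needs at least ⌈240/64⌉ = 4 disks.
An optimal packing achieves that bound: [47,15] [45,18] [42,13,9] [40,11] → 4 disks.
Excess: 5 − 4 = 1.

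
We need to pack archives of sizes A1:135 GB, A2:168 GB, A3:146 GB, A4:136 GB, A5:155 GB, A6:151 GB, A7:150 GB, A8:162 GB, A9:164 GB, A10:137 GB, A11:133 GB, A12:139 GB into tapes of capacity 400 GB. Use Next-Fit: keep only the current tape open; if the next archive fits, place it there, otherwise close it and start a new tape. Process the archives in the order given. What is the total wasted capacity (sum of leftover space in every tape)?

Put A1 (135 GB) in tape 1; 265 GB remain.
Put A2 (168 GB) in tape 1; 97 GB remain.
Put A3 (146 GB) in tape 2; 254 GB remain.
Put A4 (136 GB) in tape 2; 118 GB remain.
Put A5 (155 GB) in tape 3; 245 GB remain.
Put A6 (151 GB) in tape 3; 94 GB remain.
Put A7 (150 GB) in tape 4; 250 GB remain.
Put A8 (162 GB) in tape 4; 88 GB remain.
Put A9 (164 GB) in tape 5; 236 GB remain.
Put A10 (137 GB) in tape 5; 99 GB remain.
Put A11 (133 GB) in tape 6; 267 GB remain.
Put A12 (139 GB) in tape 6; 128 GB remain.
6 tapes × 400 GB = 2400 GB; used 1776 GB; unused 624 GB.

624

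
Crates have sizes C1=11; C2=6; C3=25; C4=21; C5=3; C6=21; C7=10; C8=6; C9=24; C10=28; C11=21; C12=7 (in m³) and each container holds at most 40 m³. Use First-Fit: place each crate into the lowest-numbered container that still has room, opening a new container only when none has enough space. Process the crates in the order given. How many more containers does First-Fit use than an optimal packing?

0

First-Fit: [11,6,21] [25,3,10] [21,6,7] [24] [28] [21] → 6 containers.
6 crates exceed 20 m³ (half the capacity), and no two of those can share a container, so at least 6 containers are needed.
So 6 is already optimal.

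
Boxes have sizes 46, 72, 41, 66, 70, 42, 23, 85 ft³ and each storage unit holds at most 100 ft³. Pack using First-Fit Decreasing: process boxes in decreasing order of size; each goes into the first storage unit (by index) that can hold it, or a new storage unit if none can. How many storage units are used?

Sorted descending: 85, 72, 70, 66, 46, 42, 41, 23.
storage unit 1: place 85 ft³, 15 ft³ left
storage unit 2: place 72 ft³, 28 ft³ left
storage unit 3: place 70 ft³, 30 ft³ left
storage unit 4: place 66 ft³, 34 ft³ left
storage unit 5: place 46 ft³, 54 ft³ left
storage unit 5: place 42 ft³, 12 ft³ left
storage unit 6: place 41 ft³, 59 ft³ left
storage unit 2: place 23 ft³, 5 ft³ left

6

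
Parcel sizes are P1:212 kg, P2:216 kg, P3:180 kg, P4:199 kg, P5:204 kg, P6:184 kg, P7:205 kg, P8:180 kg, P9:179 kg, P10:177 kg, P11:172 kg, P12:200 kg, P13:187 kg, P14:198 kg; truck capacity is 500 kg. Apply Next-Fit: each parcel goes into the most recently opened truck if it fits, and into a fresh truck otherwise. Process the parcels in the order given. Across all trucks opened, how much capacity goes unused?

P1 (212 kg) → truck 1 (remaining 288 kg)
P2 (216 kg) → truck 1 (remaining 72 kg)
P3 (180 kg) → truck 2 (remaining 320 kg)
P4 (199 kg) → truck 2 (remaining 121 kg)
P5 (204 kg) → truck 3 (remaining 296 kg)
P6 (184 kg) → truck 3 (remaining 112 kg)
P7 (205 kg) → truck 4 (remaining 295 kg)
P8 (180 kg) → truck 4 (remaining 115 kg)
P9 (179 kg) → truck 5 (remaining 321 kg)
P10 (177 kg) → truck 5 (remaining 144 kg)
P11 (172 kg) → truck 6 (remaining 328 kg)
P12 (200 kg) → truck 6 (remaining 128 kg)
P13 (187 kg) → truck 7 (remaining 313 kg)
P14 (198 kg) → truck 7 (remaining 115 kg)
7 trucks × 500 kg = 3500 kg; used 2693 kg; unused 807 kg.

807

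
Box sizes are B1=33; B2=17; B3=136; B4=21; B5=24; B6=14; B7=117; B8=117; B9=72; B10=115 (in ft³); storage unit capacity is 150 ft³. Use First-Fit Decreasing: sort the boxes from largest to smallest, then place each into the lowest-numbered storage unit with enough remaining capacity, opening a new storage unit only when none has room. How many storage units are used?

5

Sorted descending: 136, 117, 117, 115, 72, 33, 24, 21, 17, 14.
storage unit 1: place 136 ft³, 14 ft³ left
storage unit 2: place 117 ft³, 33 ft³ left
storage unit 3: place 117 ft³, 33 ft³ left
storage unit 4: place 115 ft³, 35 ft³ left
storage unit 5: place 72 ft³, 78 ft³ left
storage unit 2: place 33 ft³, 0 ft³ left
storage unit 3: place 24 ft³, 9 ft³ left
storage unit 4: place 21 ft³, 14 ft³ left
storage unit 5: place 17 ft³, 61 ft³ left
storage unit 1: place 14 ft³, 0 ft³ left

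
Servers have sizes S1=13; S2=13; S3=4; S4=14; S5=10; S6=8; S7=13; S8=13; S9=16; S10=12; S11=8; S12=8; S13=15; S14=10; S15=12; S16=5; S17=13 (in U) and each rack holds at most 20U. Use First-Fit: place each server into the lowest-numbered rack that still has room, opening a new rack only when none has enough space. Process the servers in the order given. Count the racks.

rack 1: place S1 (13U), 7U left
rack 2: place S2 (13U), 7U left
rack 1: place S3 (4U), 3U left
rack 3: place S4 (14U), 6U left
rack 4: place S5 (10U), 10U left
rack 4: place S6 (8U), 2U left
rack 5: place S7 (13U), 7U left
rack 6: place S8 (13U), 7U left
rack 7: place S9 (16U), 4U left
rack 8: place S10 (12U), 8U left
rack 8: place S11 (8U), 0U left
rack 9: place S12 (8U), 12U left
rack 10: place S13 (15U), 5U left
rack 9: place S14 (10U), 2U left
rack 11: place S15 (12U), 8U left
rack 2: place S16 (5U), 2U left
rack 12: place S17 (13U), 7U left
Final racks: [13,4] [13,5] [14] [10,8] [13] [13] [16] [12,8] [8,10] [15] [12] [13].

12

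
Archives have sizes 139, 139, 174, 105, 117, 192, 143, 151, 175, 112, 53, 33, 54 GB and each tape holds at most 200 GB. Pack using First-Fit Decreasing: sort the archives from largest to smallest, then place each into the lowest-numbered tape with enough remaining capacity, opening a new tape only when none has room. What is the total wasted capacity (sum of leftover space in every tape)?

413

Sorted descending: 192, 175, 174, 151, 143, 139, 139, 117, 112, 105, 54, 53, 33.
192 GB → tape 1 (remaining 8 GB)
175 GB → tape 2 (remaining 25 GB)
174 GB → tape 3 (remaining 26 GB)
151 GB → tape 4 (remaining 49 GB)
143 GB → tape 5 (remaining 57 GB)
139 GB → tape 6 (remaining 61 GB)
139 GB → tape 7 (remaining 61 GB)
117 GB → tape 8 (remaining 83 GB)
112 GB → tape 9 (remaining 88 GB)
105 GB → tape 10 (remaining 95 GB)
54 GB → tape 5 (remaining 3 GB)
53 GB → tape 6 (remaining 8 GB)
33 GB → tape 4 (remaining 16 GB)
10 tapes × 200 GB = 2000 GB; used 1587 GB; unused 413 GB.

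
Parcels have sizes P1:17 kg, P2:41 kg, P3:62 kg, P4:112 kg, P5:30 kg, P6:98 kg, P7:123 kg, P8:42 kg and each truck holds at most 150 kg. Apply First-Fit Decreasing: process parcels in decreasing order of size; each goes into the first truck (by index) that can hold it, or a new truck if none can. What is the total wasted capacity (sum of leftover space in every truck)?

Sorted descending: 123, 112, 98, 62, 42, 41, 30, 17.
truck 1: place 123 kg, 27 kg left
truck 2: place 112 kg, 38 kg left
truck 3: place 98 kg, 52 kg left
truck 4: place 62 kg, 88 kg left
truck 3: place 42 kg, 10 kg left
truck 4: place 41 kg, 47 kg left
truck 2: place 30 kg, 8 kg left
truck 1: place 17 kg, 10 kg left
4 trucks × 150 kg = 600 kg; used 525 kg; unused 75 kg.

75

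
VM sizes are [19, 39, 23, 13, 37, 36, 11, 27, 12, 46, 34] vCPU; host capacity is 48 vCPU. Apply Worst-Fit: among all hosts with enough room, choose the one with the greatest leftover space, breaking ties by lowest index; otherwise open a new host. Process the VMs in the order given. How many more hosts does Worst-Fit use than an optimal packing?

1

Worst-Fit: [19,23] [39] [13,11,12] [37] [36] [27] [46] [34] → 8 hosts.
Total size 297 vCPU; any packing needs at least ⌈297/48⌉ = 7 hosts.
An optimal packing achieves that bound: [46] [39] [37,11] [36,12] [34,13] [27,19] [23] → 7 hosts.
Excess: 8 − 7 = 1.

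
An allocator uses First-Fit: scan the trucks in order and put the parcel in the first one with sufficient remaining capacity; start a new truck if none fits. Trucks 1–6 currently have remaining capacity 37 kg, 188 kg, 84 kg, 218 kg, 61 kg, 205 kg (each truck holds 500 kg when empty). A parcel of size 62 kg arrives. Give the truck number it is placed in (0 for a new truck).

Trucks with room: truck 2 (188 kg), truck 3 (84 kg), truck 4 (218 kg), truck 6 (205 kg).
The first with room is truck 2.

2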